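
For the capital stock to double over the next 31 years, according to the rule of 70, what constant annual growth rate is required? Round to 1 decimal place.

70 / 31 ≈ 2.26, so about 2.3% a year.

2.3% a year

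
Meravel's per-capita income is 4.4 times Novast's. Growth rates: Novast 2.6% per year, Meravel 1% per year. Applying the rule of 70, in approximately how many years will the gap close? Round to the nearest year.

The growth-rate gap is 2.6% − 1% = 1.6 percentage points.
So the ratio between them halves every 70/1.6 ≈ 43.75 years.
A 4.4 times gap takes log₂(4.4) ≈ 2.14 halvings to close: 2.14 × 43.75 ≈ 94 years.

approximately 94 years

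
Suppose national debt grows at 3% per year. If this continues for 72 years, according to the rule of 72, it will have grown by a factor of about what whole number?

roughly 8 times

At 3% one doubling takes ≈ 24.00 years; 72 years is 3 of them, so ×8.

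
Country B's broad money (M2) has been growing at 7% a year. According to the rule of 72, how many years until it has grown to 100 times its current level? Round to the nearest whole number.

One doubling takes 72/7 = 10.29 years.
Reaching 100× takes log₂(100) ≈ 6.64 doublings.
6.64 × 10.29 ≈ 68 years.

≈ 68 years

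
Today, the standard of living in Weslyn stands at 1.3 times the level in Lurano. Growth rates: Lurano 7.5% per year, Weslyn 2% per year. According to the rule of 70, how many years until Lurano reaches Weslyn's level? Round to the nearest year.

approximately 5 years

What matters is the difference: 5.5 pp.
Rule of 70 on the gap: the ratio halves every 70/5.5 ≈ 12.73 years.
A 1.3 times gap takes log₂(1.3) ≈ 0.38 halvings to close: 0.38 × 12.73 ≈ 5 years.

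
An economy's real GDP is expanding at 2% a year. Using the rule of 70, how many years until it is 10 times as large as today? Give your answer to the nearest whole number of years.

around 116 years

Doubling time ≈ 70/2 = 35.00 years.
Reaching 10× takes log₂(10) ≈ 3.32 doublings.
3.32 × 35.00 ≈ 116 years.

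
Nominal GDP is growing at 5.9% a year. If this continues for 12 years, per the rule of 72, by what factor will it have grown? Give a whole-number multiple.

Doubling time ≈ 72/5.9 = 12.20 years.
12/12.20 ≈ 1 doubling, so about 2^1 = 2×.

around 2 times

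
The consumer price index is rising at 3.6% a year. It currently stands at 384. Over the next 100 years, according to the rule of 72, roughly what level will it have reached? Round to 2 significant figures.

It doubles every 72/3.6 ≈ 20.00 years, so 100 years is 5.00 doublings.
2^5.00 ≈ 32.00; 384 × 32.00 ≈ 12000.

roughly 12000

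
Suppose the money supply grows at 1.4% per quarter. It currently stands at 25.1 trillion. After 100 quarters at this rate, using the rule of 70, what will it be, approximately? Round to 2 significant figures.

It doubles every 70/1.4 ≈ 50.00 quarters, so 100 quarters is 2.00 doublings.
2^2.00 ≈ 4.00; 25.1 × 4.00 ≈ 100 trillion.

approximately 100 trillion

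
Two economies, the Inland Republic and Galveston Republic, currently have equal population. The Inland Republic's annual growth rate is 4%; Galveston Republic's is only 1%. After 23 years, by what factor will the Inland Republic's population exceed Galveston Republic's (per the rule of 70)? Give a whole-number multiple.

Rate gap = 4% − 1% = 3 points.
The ratio doubles every 70/3 ≈ 23.33 years.
23/23.33 ≈ 0.99 doublings → ratio ≈ 2^0.99 ≈ 2.

≈ 2 times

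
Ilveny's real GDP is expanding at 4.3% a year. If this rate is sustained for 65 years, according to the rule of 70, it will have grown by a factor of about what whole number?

16 times

At 4.3% one doubling takes ≈ 16.28 years; 65 years is 4 of them, so ×16.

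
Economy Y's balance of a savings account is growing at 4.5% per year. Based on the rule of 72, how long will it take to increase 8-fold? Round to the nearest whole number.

about 48 years

Doubling time ≈ 72/4.5 = 16.00 years.
8× is 3 doublings, so 3 × 16.00 ≈ 48 years.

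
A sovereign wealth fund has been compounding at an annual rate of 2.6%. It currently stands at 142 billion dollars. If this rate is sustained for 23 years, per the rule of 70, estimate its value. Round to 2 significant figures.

It doubles every 70/2.6 ≈ 26.92 years, so 23 years is 0.85 doublings.
2^0.85 ≈ 1.80; 142 × 1.80 ≈ 260 billion dollars.

260 billion dollars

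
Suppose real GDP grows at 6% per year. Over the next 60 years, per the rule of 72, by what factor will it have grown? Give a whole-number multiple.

Doubling time ≈ 72/6 = 12.00 years.
60/12.00 ≈ 5 doublings, so about 2^5 = 32×.

around 32 times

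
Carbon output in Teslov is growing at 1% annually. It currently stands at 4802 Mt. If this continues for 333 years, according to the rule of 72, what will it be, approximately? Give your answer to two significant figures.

approximately 120000 Mt

It doubles every 72/1 ≈ 72.00 years, so 333 years is 4.63 doublings.
2^4.63 ≈ 24.76; 4802 × 24.76 ≈ 120000 Mt.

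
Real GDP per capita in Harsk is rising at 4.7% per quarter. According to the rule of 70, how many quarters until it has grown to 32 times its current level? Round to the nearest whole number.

At 4.7% it doubles every 70/4.7 ≈ 14.89 quarters.
Getting to 32× needs 5 doublings: 5 × 14.89 ≈ 74 quarters.

≈ 74 quarters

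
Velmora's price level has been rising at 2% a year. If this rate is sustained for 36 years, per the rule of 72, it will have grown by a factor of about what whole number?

72/2 ≈ 36.00 years per doubling.
36 years fits 1 doubling: 2^1 = 2.

approximately 2 times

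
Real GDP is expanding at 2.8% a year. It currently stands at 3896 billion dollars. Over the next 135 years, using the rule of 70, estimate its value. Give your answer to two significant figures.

It doubles every 70/2.8 ≈ 25.00 years, so 135 years is 5.40 doublings.
2^5.40 ≈ 42.22; 3896 × 42.22 ≈ 160000 billion dollars.

160000 billion dollars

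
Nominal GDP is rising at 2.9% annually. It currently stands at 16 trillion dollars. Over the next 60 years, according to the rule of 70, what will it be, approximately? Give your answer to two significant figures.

90 trillion dollars

Doubling time ≈ 70/2.9 = 24.14 years.
60 years is 60/24.14 ≈ 2.49 doublings, a factor of 2^2.49 ≈ 5.62.
16 × 5.62 ≈ 90 trillion dollars.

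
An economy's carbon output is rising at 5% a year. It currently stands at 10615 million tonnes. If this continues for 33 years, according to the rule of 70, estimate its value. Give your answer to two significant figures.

Doubling time ≈ 70/5 = 14.00 years.
33 years is 33/14.00 ≈ 2.36 doublings, a factor of 2^2.36 ≈ 5.13.
10615 × 5.13 ≈ 54000 million tonnes.

approximately 54000 million tonnes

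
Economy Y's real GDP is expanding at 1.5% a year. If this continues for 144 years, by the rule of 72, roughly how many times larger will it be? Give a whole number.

Doubling time ≈ 72/1.5 = 48.00 years.
144/48.00 ≈ 3 doublings, so about 2^3 = 8×.

approximately 8 times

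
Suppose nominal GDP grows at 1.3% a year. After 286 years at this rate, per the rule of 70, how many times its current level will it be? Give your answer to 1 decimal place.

about 39.7 times

Doubles every ≈ 53.85 years (70/1.3).
286 years is 5.31 doublings; 2^5.31 ≈ 39.7×.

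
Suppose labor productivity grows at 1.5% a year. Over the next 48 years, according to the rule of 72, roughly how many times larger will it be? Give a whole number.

≈ 2 times

72/1.5 ≈ 48.00 years per doubling.
48 years fits 1 doubling: 2^1 = 2.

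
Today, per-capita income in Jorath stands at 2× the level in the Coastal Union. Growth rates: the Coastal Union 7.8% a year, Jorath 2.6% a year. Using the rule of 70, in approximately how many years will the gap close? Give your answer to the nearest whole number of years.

13 years

What matters is the difference: 5.2 pp.
Rule of 70 on the gap: the ratio halves every 70/5.2 ≈ 13.46 years.
A 2× gap closes after 1 halving: 1 × 13.46 ≈ 13 years.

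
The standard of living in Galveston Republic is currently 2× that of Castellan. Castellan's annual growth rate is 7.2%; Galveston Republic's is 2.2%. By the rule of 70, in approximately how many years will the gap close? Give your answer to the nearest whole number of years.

The growth-rate gap is 7.2% − 2.2% = 5 percentage points.
So the ratio between them halves every 70/5 ≈ 14.00 years.
A 2× gap closes after 1 halving: 1 × 14.00 ≈ 14 years.

around 14 years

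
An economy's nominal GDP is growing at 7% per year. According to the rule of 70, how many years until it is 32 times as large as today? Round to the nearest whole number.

around 50 years

One doubling takes 70/7 = 10.00 years.
Getting to 32× needs 5 doublings: 5 × 10.00 ≈ 50 years.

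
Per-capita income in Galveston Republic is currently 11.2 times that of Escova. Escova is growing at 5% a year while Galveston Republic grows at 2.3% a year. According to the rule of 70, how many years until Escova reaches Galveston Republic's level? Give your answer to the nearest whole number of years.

≈ 90 years

What matters is the difference: 2.7 pp.
Rule of 70 on the gap: the ratio halves every 70/2.7 ≈ 25.93 years.
An 11.2 times gap takes log₂(11.2) ≈ 3.49 halvings to close: 3.49 × 25.93 ≈ 90 years.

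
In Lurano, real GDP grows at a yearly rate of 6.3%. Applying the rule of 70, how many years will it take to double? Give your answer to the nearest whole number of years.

At 6.3%, doubling takes about 70/6.3 = 11.11 years.

around 11 years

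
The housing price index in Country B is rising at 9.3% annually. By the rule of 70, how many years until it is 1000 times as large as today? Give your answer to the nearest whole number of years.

One doubling takes 70/9.3 = 7.53 years.
1000× is log₂ 1000 ≈ 9.97 doublings, so ≈ 9.97 × 7.53 = 75 years.

approximately 75 years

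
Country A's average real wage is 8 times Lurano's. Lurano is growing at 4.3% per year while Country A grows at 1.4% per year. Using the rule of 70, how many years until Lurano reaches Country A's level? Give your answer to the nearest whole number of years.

roughly 72 years

What matters is the difference: 2.9 pp.
Rule of 70 on the gap: the ratio halves every 70/2.9 ≈ 24.14 years.
An 8 times gap closes after 3 halvings: 3 × 24.14 ≈ 72 years.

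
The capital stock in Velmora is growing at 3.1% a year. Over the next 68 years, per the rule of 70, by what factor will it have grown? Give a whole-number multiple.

around 8 times

At 3.1% one doubling takes ≈ 22.58 years; 68 years is 3 of them, so ×8.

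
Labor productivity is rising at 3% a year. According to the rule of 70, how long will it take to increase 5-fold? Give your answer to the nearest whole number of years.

Doubling time ≈ 70/3 = 23.33 years.
Reaching 5× takes log₂(5) ≈ 2.32 doublings.
2.32 × 23.33 ≈ 54 years.

approximately 54 years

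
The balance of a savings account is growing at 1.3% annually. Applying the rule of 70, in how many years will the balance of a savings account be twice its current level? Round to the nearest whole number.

70/1.3 ≈ 53.85, so it doubles roughly every 54 years.

roughly 54 years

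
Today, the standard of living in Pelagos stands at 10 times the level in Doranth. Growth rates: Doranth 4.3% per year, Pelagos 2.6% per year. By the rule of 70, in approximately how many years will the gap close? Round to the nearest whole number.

What matters is the difference: 1.7 pp.
Rule of 70 on the gap: the ratio halves every 70/1.7 ≈ 41.18 years.
A 10 times gap takes log₂(10) ≈ 3.32 halvings to close: 3.32 × 41.18 ≈ 137 years.

137 years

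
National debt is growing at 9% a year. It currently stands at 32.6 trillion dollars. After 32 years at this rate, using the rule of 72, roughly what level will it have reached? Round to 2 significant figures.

Doubling time ≈ 72/9 = 8.00 years.
32 years is 32/8.00 ≈ 4.00 doublings, a factor of 2^4.00 ≈ 16.00.
32.6 × 16.00 ≈ 520 trillion dollars.

roughly 520 trillion dollars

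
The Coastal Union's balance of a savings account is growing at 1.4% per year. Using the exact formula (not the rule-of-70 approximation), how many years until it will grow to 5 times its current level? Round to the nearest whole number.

t = ln(5) / ln(1 + 0.014) = 1.6094 / 0.013903 ≈ 115.76.
≈ 116 years.

116 years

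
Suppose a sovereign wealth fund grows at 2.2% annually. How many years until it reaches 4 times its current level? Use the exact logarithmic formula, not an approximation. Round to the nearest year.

t = ln(4) / ln(1 + 0.022) = 1.3863 / 0.021761 ≈ 63.71.
≈ 64 years.

64 years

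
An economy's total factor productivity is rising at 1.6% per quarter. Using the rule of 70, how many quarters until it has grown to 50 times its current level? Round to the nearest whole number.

approximately 247 quarters

Doubling time ≈ 70/1.6 = 43.75 quarters.
Reaching 50× takes log₂(50) ≈ 5.64 doublings.
5.64 × 43.75 ≈ 247 quarters.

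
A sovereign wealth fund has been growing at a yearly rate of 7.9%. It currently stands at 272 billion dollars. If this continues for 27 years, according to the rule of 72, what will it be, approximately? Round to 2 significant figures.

roughly 2100 billion dollars

Doubling time ≈ 72/7.9 = 9.11 years.
27 years is 27/9.11 ≈ 2.96 doublings, a factor of 2^2.96 ≈ 7.78.
272 × 7.78 ≈ 2100 billion dollars.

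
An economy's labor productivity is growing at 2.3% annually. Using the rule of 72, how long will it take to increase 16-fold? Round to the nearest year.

around 125 years

One doubling takes 72/2.3 = 31.30 years.
Getting to 16× needs 4 doublings: 4 × 31.30 ≈ 125 years.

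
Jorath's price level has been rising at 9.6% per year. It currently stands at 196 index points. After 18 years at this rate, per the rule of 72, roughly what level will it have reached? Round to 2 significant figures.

Doubling time ≈ 72/9.6 = 7.50 years.
18 years is 18/7.50 ≈ 2.40 doublings, a factor of 2^2.40 ≈ 5.28.
196 × 5.28 ≈ 1000 index points.

≈ 1000 index points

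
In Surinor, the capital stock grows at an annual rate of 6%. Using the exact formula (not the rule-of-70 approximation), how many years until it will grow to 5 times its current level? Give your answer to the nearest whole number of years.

t = ln(5) / ln(1 + 0.06) = 1.6094 / 0.058269 ≈ 27.62.
≈ 28 years.

28 years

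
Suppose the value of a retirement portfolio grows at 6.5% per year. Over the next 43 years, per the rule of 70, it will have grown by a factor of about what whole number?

Doubling time ≈ 70/6.5 = 10.77 years.
43/10.77 ≈ 4 doublings, so about 2^4 = 16×.

≈ 16 times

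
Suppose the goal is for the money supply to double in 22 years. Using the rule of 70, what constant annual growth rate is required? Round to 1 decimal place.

approximately 3.2%

70 / 22 ≈ 3.18, so about 3.2% annually.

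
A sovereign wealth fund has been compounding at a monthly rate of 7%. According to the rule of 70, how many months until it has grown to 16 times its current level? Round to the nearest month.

At 7% it doubles every 70/7 ≈ 10.00 months.
16× is 4 doublings, so 4 × 10.00 ≈ 40 months.

about 40 months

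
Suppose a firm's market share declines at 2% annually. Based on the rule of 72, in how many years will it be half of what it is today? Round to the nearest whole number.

Falling at 2%, it halves about every 72/2 = 36.00 years.

roughly 36 years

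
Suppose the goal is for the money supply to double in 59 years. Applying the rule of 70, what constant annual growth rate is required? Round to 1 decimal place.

approximately 1.2% annually

70 / 59 ≈ 1.19, so about 1.2% annually.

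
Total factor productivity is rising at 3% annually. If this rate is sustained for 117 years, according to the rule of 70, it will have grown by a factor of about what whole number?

70/3 ≈ 23.33 years per doubling.
117 years fits 5 doublings: 2^5 = 32.

approximately 32 times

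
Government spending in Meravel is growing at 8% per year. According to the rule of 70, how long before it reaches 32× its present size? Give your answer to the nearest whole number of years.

At 8% it doubles every 70/8 ≈ 8.75 years.
32 = 2^5, so 5 doublings → 44 years.

≈ 44 years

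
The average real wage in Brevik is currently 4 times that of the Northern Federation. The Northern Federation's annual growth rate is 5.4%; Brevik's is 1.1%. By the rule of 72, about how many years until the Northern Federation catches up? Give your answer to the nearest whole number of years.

33 years

What matters is the difference: 4.3 pp.
Rule of 72 on the gap: the ratio halves every 72/4.3 ≈ 16.74 years.
A 4 times gap closes after 2 halvings: 2 × 16.74 ≈ 33 years.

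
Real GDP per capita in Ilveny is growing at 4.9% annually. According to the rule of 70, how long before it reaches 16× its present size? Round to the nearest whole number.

One doubling takes 70/4.9 = 14.29 years.
Getting to 16× needs 4 doublings: 4 × 14.29 ≈ 57 years.

around 57 years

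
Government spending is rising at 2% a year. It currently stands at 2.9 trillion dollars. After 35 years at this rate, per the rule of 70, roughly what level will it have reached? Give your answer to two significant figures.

It doubles every 70/2 ≈ 35.00 years, so 35 years is 1.00 doublings.
2^1.00 ≈ 2.00; 2.9 × 2.00 ≈ 5.8 trillion dollars.

about 5.8 trillion dollars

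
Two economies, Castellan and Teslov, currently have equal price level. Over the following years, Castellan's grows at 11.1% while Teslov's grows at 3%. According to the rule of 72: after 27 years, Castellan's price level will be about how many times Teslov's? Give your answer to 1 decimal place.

approximately 8.2 times

Only the 8.1-point difference matters.
72/8.1 ≈ 8.89 years per doubling of the ratio; 27 years gives 3.04 doublings, so ≈ 8.2×.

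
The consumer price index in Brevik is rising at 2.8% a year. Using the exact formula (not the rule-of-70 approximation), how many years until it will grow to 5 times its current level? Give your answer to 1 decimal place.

t = ln(5) / ln(1 + 0.028) = 1.6094 / 0.027615 ≈ 58.28.

58.3 years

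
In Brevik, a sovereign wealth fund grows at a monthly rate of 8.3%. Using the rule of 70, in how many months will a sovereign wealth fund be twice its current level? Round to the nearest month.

≈ 8 months

Doubling time ≈ 70 / 8.3 = 8.43 months.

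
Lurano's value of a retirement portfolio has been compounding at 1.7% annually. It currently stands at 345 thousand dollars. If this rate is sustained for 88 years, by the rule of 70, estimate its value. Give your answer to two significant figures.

≈ 1500 thousand dollars

Doubling time ≈ 70/1.7 = 41.18 years.
88 years is 88/41.18 ≈ 2.14 doublings, a factor of 2^2.14 ≈ 4.41.
345 × 4.41 ≈ 1500 thousand dollars.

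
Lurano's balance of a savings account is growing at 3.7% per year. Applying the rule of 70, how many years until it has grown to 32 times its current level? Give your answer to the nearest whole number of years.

One doubling takes 70/3.7 = 18.92 years.
32× is 5 doublings, so 5 × 18.92 ≈ 95 years.

about 95 years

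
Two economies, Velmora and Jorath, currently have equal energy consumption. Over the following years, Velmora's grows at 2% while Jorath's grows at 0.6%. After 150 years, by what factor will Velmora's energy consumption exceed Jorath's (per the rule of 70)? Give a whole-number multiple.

about 8 times

Rate gap = 2% − 0.6% = 1.4 points.
The ratio doubles every 70/1.4 ≈ 50.00 years.
150/50.00 ≈ 3.00 doublings → ratio ≈ 2^3.00 ≈ 8.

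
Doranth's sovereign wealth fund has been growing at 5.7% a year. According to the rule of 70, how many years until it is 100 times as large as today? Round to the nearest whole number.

about 82 years

At 5.7% it doubles every 70/5.7 ≈ 12.28 years.
100× is log₂ 100 ≈ 6.64 doublings, so ≈ 6.64 × 12.28 = 82 years.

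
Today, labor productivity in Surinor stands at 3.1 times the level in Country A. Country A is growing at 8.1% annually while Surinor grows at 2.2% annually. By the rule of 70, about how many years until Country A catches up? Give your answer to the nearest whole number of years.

roughly 19 years

The growth-rate gap is 8.1% − 2.2% = 5.9 percentage points.
So the ratio between them halves every 70/5.9 ≈ 11.86 years.
A 3.1 times gap takes log₂(3.1) ≈ 1.63 halvings to close: 1.63 × 11.86 ≈ 19 years.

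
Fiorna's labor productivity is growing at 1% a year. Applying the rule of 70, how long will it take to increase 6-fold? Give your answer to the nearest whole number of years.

around 181 years

Doubling time ≈ 70/1 = 70.00 years.
6× is log₂ 6 ≈ 2.58 doublings, so ≈ 2.58 × 70.00 = 181 years.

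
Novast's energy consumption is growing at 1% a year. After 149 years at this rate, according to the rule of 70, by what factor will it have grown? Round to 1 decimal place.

4.4 times

Doubles every ≈ 70.00 years (70/1).
149 years is 2.13 doublings; 2^2.13 ≈ 4.4×.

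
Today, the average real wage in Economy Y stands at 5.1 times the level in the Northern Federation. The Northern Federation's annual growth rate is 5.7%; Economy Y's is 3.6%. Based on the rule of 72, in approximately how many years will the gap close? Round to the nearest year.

The growth-rate gap is 5.7% − 3.6% = 2.1 percentage points.
So the ratio between them halves every 72/2.1 ≈ 34.29 years.
A 5.1 times gap takes log₂(5.1) ≈ 2.35 halvings to close: 2.35 × 34.29 ≈ 81 years.

81 years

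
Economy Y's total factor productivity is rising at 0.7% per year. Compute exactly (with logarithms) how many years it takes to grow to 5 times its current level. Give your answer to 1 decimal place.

t = ln(5) / ln(1 + 0.007) = 1.6094 / 0.006976 ≈ 230.71.

230.7 years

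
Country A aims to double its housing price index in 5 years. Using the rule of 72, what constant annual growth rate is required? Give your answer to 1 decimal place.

72 / 5 ≈ 14.40, so about 14.4% a year.

14.4%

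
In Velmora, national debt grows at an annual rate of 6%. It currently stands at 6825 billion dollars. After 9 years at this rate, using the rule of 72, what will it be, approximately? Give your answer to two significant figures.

11000 billion dollars

It doubles every 72/6 ≈ 12.00 years, so 9 years is 0.75 doublings.
2^0.75 ≈ 1.68; 6825 × 1.68 ≈ 11000 billion dollars.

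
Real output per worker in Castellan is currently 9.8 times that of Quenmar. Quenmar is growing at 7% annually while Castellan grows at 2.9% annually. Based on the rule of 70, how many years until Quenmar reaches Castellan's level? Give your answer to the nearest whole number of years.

Quenmar gains on Castellan at 7% − 2.9% = 4.1 points a year.
At that relative rate the gap halves every 70/4.1 ≈ 17.07 years.
A 9.8 times gap takes log₂(9.8) ≈ 3.29 halvings to close: 3.29 × 17.07 ≈ 56 years.

around 56 years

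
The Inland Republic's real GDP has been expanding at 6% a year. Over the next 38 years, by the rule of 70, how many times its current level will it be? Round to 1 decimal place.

Doubles every ≈ 11.67 years (70/6).
38 years is 3.26 doublings; 2^3.26 ≈ 9.6×.

approximately 9.6 times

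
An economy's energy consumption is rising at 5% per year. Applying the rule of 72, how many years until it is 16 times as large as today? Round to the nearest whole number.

approximately 58 years

Doubling time ≈ 72/5 = 14.40 years.
16 = 2^4, so 4 doublings → 58 years.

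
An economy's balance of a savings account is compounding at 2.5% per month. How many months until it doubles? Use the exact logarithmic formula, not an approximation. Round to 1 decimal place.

t = ln(2) / ln(1 + 0.025) = 0.6931 / 0.024693 ≈ 28.07.

28.1 months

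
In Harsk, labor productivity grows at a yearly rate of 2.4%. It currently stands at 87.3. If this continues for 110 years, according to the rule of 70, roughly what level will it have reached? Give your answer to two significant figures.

1200

It doubles every 70/2.4 ≈ 29.17 years, so 110 years is 3.77 doublings.
2^3.77 ≈ 13.64; 87.3 × 13.64 ≈ 1200.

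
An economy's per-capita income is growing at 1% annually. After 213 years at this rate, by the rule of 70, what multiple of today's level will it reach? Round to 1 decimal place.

Doubling time ≈ 70/1 = 70.00 years.
213 years / 70.00 ≈ 3.04 doublings → factor 2^3.04 ≈ 8.2.

approximately 8.2 times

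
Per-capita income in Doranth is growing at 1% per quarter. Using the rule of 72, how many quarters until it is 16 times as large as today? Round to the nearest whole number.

around 288 quarters

Doubling time ≈ 72/1 = 72.00 quarters.
16× is 4 doublings, so 4 × 72.00 ≈ 288 quarters.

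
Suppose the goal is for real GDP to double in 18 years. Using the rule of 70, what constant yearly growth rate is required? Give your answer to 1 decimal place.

roughly 3.9% per year

70 / 18 ≈ 3.89, so about 3.9% per year.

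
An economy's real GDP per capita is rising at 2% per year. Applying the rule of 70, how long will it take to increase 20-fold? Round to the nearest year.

about 151 years

Doubling time ≈ 70/2 = 35.00 years.
20× is log₂ 20 ≈ 4.32 doublings, so ≈ 4.32 × 35.00 = 151 years.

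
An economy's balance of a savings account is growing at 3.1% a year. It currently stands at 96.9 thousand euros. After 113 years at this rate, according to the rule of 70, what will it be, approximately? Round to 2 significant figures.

Doubling time ≈ 70/3.1 = 22.58 years.
113 years is 113/22.58 ≈ 5.00 doublings, a factor of 2^5.00 ≈ 32.00.
96.9 × 32.00 ≈ 3100 thousand euros.

≈ 3100 thousand euros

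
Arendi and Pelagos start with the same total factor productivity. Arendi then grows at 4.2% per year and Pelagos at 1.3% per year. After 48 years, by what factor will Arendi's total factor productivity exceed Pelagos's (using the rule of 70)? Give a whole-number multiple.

Arendi pulls ahead at 2.9 pp per year, so the ratio doubles every 70/2.9 ≈ 24.14 years.
In 48 years that's 1.99 doublings: 2^1.99 ≈ 4.

roughly 4 times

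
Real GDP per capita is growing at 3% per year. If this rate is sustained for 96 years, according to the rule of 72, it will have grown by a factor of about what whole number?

around 16 times

At 3% one doubling takes ≈ 24.00 years; 96 years is 4 of them, so ×16.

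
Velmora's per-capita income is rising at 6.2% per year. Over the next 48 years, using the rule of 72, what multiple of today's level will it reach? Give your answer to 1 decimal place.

≈ 17.5 times

Doubling time ≈ 72/6.2 = 11.61 years.
48 years / 11.61 ≈ 4.13 doublings → factor 2^4.13 ≈ 17.5.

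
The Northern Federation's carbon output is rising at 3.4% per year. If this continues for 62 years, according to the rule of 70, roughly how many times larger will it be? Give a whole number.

70/3.4 ≈ 20.59 years per doubling.
62 years fits 3 doublings: 2^3 = 8.

about 8 times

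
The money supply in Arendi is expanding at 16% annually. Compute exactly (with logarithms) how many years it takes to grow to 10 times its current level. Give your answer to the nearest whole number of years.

16 years

t = ln(10) / ln(1 + 0.16) = 2.3026 / 0.148420 ≈ 15.51.
≈ 16 years.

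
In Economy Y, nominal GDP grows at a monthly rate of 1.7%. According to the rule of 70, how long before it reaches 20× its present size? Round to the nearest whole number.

roughly 178 months

One doubling takes 70/1.7 = 41.18 months.
20× is log₂ 20 ≈ 4.32 doublings, so ≈ 4.32 × 41.18 = 178 months.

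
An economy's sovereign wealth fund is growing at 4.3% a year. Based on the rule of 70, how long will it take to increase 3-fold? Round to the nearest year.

Doubling time ≈ 70/4.3 = 16.28 years.
3× is log₂ 3 ≈ 1.58 doublings, so ≈ 1.58 × 16.28 = 26 years.

roughly 26 years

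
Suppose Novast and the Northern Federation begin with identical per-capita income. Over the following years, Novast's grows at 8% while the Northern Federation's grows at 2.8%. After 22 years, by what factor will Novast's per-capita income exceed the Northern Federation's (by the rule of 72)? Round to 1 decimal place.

Only the 5.2-point difference matters.
72/5.2 ≈ 13.85 years per doubling of the ratio; 22 years gives 1.59 doublings, so ≈ 3.0×.

approximately 3.0 times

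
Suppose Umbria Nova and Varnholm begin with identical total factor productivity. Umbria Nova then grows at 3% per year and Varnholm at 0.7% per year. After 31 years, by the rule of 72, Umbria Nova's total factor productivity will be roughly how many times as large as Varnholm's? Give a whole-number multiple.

approximately 2 times

Umbria Nova pulls ahead at 2.3 pp per year, so the ratio doubles every 72/2.3 ≈ 31.30 years.
In 31 years that's 0.99 doublings: 2^0.99 ≈ 2.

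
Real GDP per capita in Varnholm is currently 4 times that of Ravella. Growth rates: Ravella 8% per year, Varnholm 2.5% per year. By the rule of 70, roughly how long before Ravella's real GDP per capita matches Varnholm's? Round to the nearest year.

What matters is the difference: 5.5 pp.
Rule of 70 on the gap: the ratio halves every 70/5.5 ≈ 12.73 years.
A 4 times gap closes after 2 halvings: 2 × 12.73 ≈ 25 years.

roughly 25 years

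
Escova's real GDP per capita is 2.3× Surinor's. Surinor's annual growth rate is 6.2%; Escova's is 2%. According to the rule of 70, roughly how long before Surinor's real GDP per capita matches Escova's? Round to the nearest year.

What matters is the difference: 4.2 pp.
Rule of 70 on the gap: the ratio halves every 70/4.2 ≈ 16.67 years.
A 2.3× gap takes log₂(2.3) ≈ 1.20 halvings to close: 1.20 × 16.67 ≈ 20 years.

approximately 20 years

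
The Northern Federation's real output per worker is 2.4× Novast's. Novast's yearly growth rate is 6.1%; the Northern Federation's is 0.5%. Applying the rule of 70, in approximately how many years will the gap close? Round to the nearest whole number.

The growth-rate gap is 6.1% − 0.5% = 5.6 percentage points.
So the ratio between them halves every 70/5.6 ≈ 12.50 years.
A 2.4× gap takes log₂(2.4) ≈ 1.26 halvings to close: 1.26 × 12.50 ≈ 16 years.

≈ 16 years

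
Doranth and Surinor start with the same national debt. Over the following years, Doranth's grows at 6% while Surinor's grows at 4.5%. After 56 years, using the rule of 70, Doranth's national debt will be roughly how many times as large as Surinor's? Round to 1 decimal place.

approximately 2.3 times

Rate gap = 6% − 4.5% = 1.5 points.
The ratio doubles every 70/1.5 ≈ 46.67 years.
56/46.67 ≈ 1.20 doublings → ratio ≈ 2^1.20 ≈ 2.3.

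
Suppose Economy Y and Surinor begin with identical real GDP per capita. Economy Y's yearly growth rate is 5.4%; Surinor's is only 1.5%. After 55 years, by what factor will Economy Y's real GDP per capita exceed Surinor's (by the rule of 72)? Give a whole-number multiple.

8 times

Rate gap = 5.4% − 1.5% = 3.9 points.
The ratio doubles every 72/3.9 ≈ 18.46 years.
55/18.46 ≈ 2.98 doublings → ratio ≈ 2^2.98 ≈ 8.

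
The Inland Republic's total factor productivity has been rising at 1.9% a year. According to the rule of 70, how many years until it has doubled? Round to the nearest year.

At 1.9%, doubling takes about 70/1.9 = 36.84 years.

approximately 37 years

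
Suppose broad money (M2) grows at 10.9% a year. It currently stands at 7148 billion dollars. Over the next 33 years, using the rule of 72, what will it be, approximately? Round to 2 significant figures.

Doubling time ≈ 72/10.9 = 6.61 years.
33 years is 33/6.61 ≈ 4.99 doublings, a factor of 2^4.99 ≈ 31.78.
7148 × 31.78 ≈ 230000 billion dollars.

around 230000 billion dollars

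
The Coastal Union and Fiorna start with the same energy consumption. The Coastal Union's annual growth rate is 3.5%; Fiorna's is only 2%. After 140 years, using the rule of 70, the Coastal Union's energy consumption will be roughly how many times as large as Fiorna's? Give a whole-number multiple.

roughly 8 times

the Coastal Union pulls ahead at 1.5 pp per year, so the ratio doubles every 70/1.5 ≈ 46.67 years.
In 140 years that's 3.00 doublings: 2^3.00 ≈ 8.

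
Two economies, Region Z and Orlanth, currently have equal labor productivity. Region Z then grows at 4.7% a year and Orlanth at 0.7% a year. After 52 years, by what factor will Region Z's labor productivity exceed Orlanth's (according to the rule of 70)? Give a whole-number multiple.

8 times

Rate gap = 4.7% − 0.7% = 4 points.
The ratio doubles every 70/4 ≈ 17.50 years.
52/17.50 ≈ 2.97 doublings → ratio ≈ 2^2.97 ≈ 8.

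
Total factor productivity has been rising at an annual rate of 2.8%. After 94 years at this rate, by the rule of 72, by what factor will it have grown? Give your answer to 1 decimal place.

Doubling time ≈ 72/2.8 = 25.71 years.
94 years / 25.71 ≈ 3.66 doublings → factor 2^3.66 ≈ 12.6.

around 12.6 times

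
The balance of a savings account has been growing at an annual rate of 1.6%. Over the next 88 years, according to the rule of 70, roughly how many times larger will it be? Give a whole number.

4 times

At 1.6% one doubling takes ≈ 43.75 years; 88 years is 2 of them, so ×4.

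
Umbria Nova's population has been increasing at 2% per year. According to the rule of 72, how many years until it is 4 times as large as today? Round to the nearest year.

≈ 72 years

Doubling time ≈ 72/2 = 36.00 years.
4 = 2^2, so 2 doublings → 72 years.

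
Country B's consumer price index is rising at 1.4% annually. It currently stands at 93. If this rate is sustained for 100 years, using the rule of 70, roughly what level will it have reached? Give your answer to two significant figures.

It doubles every 70/1.4 ≈ 50.00 years, so 100 years is 2.00 doublings.
2^2.00 ≈ 4.00; 93 × 4.00 ≈ 370.

approximately 370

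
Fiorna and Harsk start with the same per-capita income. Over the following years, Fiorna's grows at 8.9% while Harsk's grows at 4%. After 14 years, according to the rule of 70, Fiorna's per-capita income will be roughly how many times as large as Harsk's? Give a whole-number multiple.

Only the 4.9-point difference matters.
70/4.9 ≈ 14.29 years per doubling of the ratio; 14 years gives 0.98 doublings, so ≈ 2×.

roughly 2 times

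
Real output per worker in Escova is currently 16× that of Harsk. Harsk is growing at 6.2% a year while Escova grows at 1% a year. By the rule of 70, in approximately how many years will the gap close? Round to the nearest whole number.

approximately 54 years

What matters is the difference: 5.2 pp.
Rule of 70 on the gap: the ratio halves every 70/5.2 ≈ 13.46 years.
A 16× gap closes after 4 halvings: 4 × 13.46 ≈ 54 years.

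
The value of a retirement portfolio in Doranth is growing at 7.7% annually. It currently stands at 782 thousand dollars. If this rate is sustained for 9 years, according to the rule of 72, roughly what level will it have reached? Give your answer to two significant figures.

Doubling time ≈ 72/7.7 = 9.35 years.
9 years is 9/9.35 ≈ 0.96 doublings, a factor of 2^0.96 ≈ 1.95.
782 × 1.95 ≈ 1500 thousand dollars.

roughly 1500 thousand dollars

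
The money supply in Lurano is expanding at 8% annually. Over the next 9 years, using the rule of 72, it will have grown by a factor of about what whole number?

≈ 2 times

72/8 ≈ 9.00 years per doubling.
9 years fits 1 doubling: 2^1 = 2.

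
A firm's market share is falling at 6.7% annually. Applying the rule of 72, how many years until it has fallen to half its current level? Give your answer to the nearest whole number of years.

The rule works in reverse for decay: 72/6.7 ≈ 10.75 years to halve.

approximately 11 years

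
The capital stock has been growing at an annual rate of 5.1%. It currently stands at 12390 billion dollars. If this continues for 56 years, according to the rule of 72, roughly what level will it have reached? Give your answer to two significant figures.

Doubling time ≈ 72/5.1 = 14.12 years.
56 years is 56/14.12 ≈ 3.97 doublings, a factor of 2^3.97 ≈ 15.67.
12390 × 15.67 ≈ 190000 billion dollars.

roughly 190000 billion dollars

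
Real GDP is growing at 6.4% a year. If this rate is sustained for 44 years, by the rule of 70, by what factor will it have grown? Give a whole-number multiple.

At 6.4% one doubling takes ≈ 10.94 years; 44 years is 4 of them, so ×16.

approximately 16 times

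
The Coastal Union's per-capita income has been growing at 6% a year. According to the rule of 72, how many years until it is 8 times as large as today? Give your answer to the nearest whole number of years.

At 6% it doubles every 72/6 ≈ 12.00 years.
Getting to 8× needs 3 doublings: 3 × 12.00 ≈ 36 years.

≈ 36 years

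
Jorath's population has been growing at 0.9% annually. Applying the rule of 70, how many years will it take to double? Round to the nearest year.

Doubling time ≈ 70 / 0.9 = 77.78 years.

≈ 78 years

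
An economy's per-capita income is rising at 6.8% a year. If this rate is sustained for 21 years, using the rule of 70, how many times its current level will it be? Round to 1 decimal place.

Doubles every ≈ 10.29 years (70/6.8).
21 years is 2.04 doublings; 2^2.04 ≈ 4.1×.

approximately 4.1 times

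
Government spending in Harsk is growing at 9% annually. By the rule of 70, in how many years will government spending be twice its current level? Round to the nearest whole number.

70/9 ≈ 7.78, so it doubles roughly every 8 years.

≈ 8 years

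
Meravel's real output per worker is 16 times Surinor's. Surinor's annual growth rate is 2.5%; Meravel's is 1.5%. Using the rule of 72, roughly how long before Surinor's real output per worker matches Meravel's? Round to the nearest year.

The growth-rate gap is 2.5% − 1.5% = 1 percentage point.
So the ratio between them halves every 72/1 ≈ 72.00 years.
A 16 times gap closes after 4 halvings: 4 × 72.00 ≈ 288 years.

288 years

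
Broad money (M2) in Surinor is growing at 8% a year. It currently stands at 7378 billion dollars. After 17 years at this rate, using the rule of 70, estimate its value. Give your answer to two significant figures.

around 28000 billion dollars

Doubling time ≈ 70/8 = 8.75 years.
17 years is 17/8.75 ≈ 1.94 doublings, a factor of 2^1.94 ≈ 3.84.
7378 × 3.84 ≈ 28000 billion dollars.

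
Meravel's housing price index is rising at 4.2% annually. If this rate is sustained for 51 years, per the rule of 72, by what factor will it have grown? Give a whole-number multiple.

At 4.2% one doubling takes ≈ 17.14 years; 51 years is 3 of them, so ×8.

8 times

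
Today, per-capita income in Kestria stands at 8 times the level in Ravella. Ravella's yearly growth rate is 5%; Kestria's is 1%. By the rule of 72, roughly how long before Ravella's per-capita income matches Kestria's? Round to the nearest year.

approximately 54 years

Ravella gains on Kestria at 5% − 1% = 4 points a year.
At that relative rate the gap halves every 72/4 ≈ 18.00 years.
An 8 times gap closes after 3 halvings: 3 × 18.00 ≈ 54 years.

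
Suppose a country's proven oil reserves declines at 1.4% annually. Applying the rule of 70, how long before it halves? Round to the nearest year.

The rule works in reverse for decay: 70/1.4 ≈ 50.00 years to halve.

approximately 50 years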